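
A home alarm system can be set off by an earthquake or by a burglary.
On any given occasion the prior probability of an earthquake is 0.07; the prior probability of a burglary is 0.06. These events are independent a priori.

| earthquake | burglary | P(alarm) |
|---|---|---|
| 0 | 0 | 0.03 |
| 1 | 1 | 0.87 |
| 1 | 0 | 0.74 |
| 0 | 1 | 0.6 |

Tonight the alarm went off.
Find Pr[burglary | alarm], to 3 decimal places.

Pr[burglary | alarm] ≈ 0.331

P(alarm) = 0.03·0.93·0.94 + 0.6·0.93·0.06 + 0.74·0.07·0.94 + 0.87·0.07·0.06 = 0.026226 + 0.033480 + 0.048692 + 0.003654 = 0.112052
Of this, 0.037134 comes from 0.033480 + 0.003654 (the burglary=true cases).
P(burglary | alarm) = 0.037134 / 0.112052 ≈ 0.331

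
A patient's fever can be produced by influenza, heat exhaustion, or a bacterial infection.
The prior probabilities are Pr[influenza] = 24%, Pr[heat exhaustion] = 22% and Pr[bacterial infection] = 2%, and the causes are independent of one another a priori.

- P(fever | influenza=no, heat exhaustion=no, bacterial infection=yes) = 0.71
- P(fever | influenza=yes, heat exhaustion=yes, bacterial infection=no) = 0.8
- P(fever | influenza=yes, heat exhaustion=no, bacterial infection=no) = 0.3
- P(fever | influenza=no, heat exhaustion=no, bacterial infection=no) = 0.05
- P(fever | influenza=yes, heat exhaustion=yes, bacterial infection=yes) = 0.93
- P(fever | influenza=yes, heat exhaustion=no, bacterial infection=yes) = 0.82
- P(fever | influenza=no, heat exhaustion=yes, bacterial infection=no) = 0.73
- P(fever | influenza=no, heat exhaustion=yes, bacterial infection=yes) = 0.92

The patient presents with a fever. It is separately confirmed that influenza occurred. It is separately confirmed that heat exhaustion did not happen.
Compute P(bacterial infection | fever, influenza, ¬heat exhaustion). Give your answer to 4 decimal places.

Enumerate both values of bacterial infection and weight by the priors:
  P(fever | influenza, ¬heat exhaustion) = 0.3·0.98 + 0.82·0.02
        = 0.294000 + 0.016400 = 0.310400
Configurations with bacterial infection contribute 0.016400, so
  P(bacterial infection | fever, influenza, ¬heat exhaustion) = 0.016400 / 0.310400 ≈ 0.0528

P(bacterial infection | fever, influenza, ¬heat exhaustion) ≈ 0.0528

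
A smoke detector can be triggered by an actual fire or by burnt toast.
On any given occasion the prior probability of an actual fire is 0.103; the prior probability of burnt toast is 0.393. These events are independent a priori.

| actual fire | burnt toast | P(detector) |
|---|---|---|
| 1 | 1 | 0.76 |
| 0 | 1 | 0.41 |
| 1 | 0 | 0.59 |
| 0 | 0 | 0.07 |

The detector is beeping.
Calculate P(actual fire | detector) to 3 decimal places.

P(detector) = 0.07*0.897*0.607 + 0.41*0.897*0.393 + 0.59*0.103*0.607 + 0.76*0.103*0.393 = 0.038114 + 0.144534 + 0.036887 + 0.030764 = 0.250299
Of this, 0.067651 comes from 0.036887 + 0.030764 (the actual fire=true cases).
So P(actual fire | detector) = 0.067651/0.250299 ≈ 0.270.

P(actual fire | detector) ≈ 0.270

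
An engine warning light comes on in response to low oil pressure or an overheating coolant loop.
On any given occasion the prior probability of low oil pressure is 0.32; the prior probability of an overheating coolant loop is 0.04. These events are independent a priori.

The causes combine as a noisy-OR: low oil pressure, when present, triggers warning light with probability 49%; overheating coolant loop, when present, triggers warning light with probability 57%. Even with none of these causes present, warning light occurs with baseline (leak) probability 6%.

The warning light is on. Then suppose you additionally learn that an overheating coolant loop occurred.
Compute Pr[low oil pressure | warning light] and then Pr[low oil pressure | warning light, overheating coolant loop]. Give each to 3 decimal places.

Pr[low oil pressure | warning light] ≈ 0.754; Pr[low oil pressure | warning light, overheating coolant loop] ≈ 0.385

Under noisy-OR, P(warning light | causes) = 1 − (1−0.06)·∏(1−qᵢ) over the active causes.
Weight on low oil pressure=true, given the evidence: 0.159928 + 0.010161 = 0.170089
Denominator P(warning light): 0.06·0.68·0.96 + 0.5958·0.68·0.04 + 0.5206·0.32·0.96 + 0.793858·0.32·0.04 = 0.225463
P(low oil pressure | warning light) = 0.170089/0.225463 ≈ 0.754

With the extra evidence:
P(warning light | overheating coolant loop) = 0.5958·0.68 + 0.793858·0.32 = 0.405144 + 0.254035 = 0.659179
Of this, 0.254035 comes from 0.793858·0.32 (the low oil pressure=true cases).
P(low oil pressure | warning light, overheating coolant loop) = 0.254035 / 0.659179 ≈ 0.385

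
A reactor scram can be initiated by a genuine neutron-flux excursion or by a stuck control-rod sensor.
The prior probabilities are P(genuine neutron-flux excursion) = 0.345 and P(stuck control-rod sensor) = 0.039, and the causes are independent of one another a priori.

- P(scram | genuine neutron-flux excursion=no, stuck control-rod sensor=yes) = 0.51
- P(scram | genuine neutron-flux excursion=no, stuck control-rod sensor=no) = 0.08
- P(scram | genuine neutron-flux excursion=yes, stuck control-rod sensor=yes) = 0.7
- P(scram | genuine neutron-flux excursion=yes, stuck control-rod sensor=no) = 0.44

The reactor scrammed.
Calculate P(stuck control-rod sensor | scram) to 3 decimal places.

P(stuck control-rod sensor | scram) ≈ 0.103

Sum P(scram|·) weighted by the priors over the 4 (genuine neutron-flux excursion, stuck control-rod sensor) configurations:
  P(scram) = 0.08·0.655·0.961 + 0.51·0.655·0.039 + 0.44·0.345·0.961 + 0.7·0.345·0.039
        = 0.050356 + 0.013028 + 0.145880 + 0.009418 = 0.218682
Keeping only the stuck control-rod sensor-present terms gives 0.022446, so
  P(stuck control-rod sensor | scram) = 0.022446 / 0.218682 ≈ 0.103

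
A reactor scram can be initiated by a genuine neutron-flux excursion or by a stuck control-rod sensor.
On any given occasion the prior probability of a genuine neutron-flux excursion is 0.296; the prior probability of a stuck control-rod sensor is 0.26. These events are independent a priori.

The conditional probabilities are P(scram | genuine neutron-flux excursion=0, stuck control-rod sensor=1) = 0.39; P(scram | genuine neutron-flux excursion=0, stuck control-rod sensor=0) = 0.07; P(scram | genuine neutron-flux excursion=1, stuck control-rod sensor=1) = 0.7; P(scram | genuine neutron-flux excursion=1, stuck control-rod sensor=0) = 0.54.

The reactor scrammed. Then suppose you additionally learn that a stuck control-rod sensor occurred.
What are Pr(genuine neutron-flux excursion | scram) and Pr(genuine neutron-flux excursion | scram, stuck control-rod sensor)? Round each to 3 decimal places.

Pr(genuine neutron-flux excursion | scram) ≈ 0.615; Pr(genuine neutron-flux excursion | scram, stuck control-rod sensor) ≈ 0.430

Weight on genuine neutron-flux excursion=true, given the evidence: 0.118282 + 0.053872 = 0.172154
Denominator P(scram): 0.07*0.704*0.74 + 0.39*0.704*0.26 + 0.54*0.296*0.74 + 0.7*0.296*0.26 = 0.280007
P(genuine neutron-flux excursion | scram) = 0.172154/0.280007 ≈ 0.615

Now also conditioning on stuck control-rod sensor=true:
Numerator (weight on configurations with genuine neutron-flux excursion): 0.7*0.296 = 0.207200
The normalizing constant is 0.39*0.704 + 0.7*0.296 = 0.481760
P(genuine neutron-flux excursion | scram, stuck control-rod sensor) = 0.207200/0.481760 ≈ 0.430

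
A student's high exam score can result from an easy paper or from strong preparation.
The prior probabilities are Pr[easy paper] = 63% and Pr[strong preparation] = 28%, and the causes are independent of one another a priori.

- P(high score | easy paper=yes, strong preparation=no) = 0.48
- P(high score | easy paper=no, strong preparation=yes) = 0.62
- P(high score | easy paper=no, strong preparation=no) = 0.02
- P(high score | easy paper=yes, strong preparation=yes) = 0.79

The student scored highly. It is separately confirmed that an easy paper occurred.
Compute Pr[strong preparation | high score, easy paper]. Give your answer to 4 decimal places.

Pr[strong preparation | high score, easy paper] ≈ 0.3903

Enumerate both values of strong preparation and weight by the priors:
  P(high score | easy paper) = 0.48×0.72 + 0.79×0.28
        = 0.345600 + 0.221200 = 0.566800
The terms with strong preparation present sum to 0.221200, so
  P(strong preparation | high score, easy paper) = 0.221200 / 0.566800 ≈ 0.3903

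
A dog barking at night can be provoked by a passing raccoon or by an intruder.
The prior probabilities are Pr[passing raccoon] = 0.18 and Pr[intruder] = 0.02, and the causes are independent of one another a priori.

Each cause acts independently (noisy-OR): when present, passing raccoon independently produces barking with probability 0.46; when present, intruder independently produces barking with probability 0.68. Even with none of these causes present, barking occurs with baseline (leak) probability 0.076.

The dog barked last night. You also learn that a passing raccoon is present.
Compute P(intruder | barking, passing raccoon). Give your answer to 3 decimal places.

P(intruder | barking, passing raccoon) ≈ 0.033

Under noisy-OR, P(barking | causes) = 1 − (1−0.076)·∏(1−qᵢ) over the active causes.
P(barking | passing raccoon) = 0.50104·0.98 + 0.840333·0.02 = 0.491019 + 0.016807 = 0.507826
Restricting to configurations with intruder present: 0.840333·0.02 = 0.016807.
So P(intruder | barking, passing raccoon) = 0.016807/0.507826 ≈ 0.033.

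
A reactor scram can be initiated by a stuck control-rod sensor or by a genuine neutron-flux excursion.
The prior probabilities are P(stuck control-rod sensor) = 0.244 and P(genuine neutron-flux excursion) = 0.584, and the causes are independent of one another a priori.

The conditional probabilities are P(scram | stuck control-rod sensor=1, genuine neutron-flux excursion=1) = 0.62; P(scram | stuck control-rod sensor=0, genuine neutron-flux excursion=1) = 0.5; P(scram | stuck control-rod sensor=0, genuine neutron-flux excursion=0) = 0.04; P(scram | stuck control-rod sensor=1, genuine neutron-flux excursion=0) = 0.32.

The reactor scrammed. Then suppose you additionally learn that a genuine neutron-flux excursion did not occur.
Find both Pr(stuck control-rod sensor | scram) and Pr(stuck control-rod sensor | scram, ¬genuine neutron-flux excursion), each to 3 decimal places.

Pr(stuck control-rod sensor | scram) ≈ 0.341; Pr(stuck control-rod sensor | scram, ¬genuine neutron-flux excursion) ≈ 0.721

P(scram) = 0.04·0.756·0.416 + 0.5·0.756·0.584 + 0.32·0.244·0.416 + 0.62·0.244·0.584 = 0.012580 + 0.220752 + 0.032481 + 0.088348 = 0.354161
The stuck control-rod sensor-present share is 0.032481 + 0.088348 = 0.120829.
So P(stuck control-rod sensor | scram) = 0.120829/0.354161 ≈ 0.341.

Now condition on the additional information:
For the numerator, keep only stuck control-rod sensor=true terms: 0.32·0.244 = 0.078080
Denominator P(scram | ¬genuine neutron-flux excursion): 0.04·0.756 + 0.32·0.244 = 0.108320
P(stuck control-rod sensor | scram, ¬genuine neutron-flux excursion) = 0.078080/0.108320 ≈ 0.721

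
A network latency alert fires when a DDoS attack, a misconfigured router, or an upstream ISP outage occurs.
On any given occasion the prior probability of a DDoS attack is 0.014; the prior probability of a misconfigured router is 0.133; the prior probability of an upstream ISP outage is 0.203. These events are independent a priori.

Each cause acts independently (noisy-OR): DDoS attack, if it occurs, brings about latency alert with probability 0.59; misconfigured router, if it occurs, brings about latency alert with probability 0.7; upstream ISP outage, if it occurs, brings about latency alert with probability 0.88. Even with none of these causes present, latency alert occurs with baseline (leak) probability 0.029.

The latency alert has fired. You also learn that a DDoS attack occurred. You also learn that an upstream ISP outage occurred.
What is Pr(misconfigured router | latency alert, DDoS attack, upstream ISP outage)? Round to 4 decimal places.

Under noisy-OR, P(latency alert | causes) = 1 − (1−0.029)·∏(1−qᵢ) over the active causes.
P(latency alert | DDoS attack, upstream ISP outage) = 0.952227*0.867 + 0.985668*0.133 = 0.825581 + 0.131094 = 0.956675
The misconfigured router-present share is 0.985668*0.133 = 0.131094.
So P(misconfigured router | latency alert, DDoS attack, upstream ISP outage) = 0.131094/0.956675 ≈ 0.1370.

Pr(misconfigured router | latency alert, DDoS attack, upstream ISP outage) ≈ 0.1370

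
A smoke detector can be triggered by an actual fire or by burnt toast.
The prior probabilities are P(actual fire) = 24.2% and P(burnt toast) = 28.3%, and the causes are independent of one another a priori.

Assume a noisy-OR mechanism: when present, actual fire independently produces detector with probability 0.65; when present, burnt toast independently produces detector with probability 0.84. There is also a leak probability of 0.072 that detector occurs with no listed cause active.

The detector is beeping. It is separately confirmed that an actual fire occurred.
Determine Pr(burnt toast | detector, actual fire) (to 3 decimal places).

Under noisy-OR, P(detector | causes) = 1 − (1−0.072)·∏(1−qᵢ) over the active causes.
Numerator (weight on configurations with burnt toast): 0.948032×0.283 = 0.268293
Normalizer over all consistent configurations: 0.6752×0.717 + 0.948032×0.283 = 0.752411
Posterior = 0.268293 / 0.752411 ≈ 0.357

Pr(burnt toast | detector, actual fire) ≈ 0.357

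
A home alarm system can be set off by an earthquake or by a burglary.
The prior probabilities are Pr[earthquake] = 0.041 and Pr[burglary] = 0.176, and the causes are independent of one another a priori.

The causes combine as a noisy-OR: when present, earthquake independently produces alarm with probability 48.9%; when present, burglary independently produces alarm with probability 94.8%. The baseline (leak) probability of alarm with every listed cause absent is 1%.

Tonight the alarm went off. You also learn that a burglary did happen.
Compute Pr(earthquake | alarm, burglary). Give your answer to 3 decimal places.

Under noisy-OR, P(alarm | causes) = 1 − (1−0.01)·∏(1−qᵢ) over the active causes.
Weight on earthquake=true, given the evidence: 0.973694×0.041 = 0.039921
The normalizing constant is 0.94852×0.959 + 0.973694×0.041 = 0.949552
P(earthquake | alarm, burglary) = 0.039921/0.949552 ≈ 0.042

Pr(earthquake | alarm, burglary) ≈ 0.042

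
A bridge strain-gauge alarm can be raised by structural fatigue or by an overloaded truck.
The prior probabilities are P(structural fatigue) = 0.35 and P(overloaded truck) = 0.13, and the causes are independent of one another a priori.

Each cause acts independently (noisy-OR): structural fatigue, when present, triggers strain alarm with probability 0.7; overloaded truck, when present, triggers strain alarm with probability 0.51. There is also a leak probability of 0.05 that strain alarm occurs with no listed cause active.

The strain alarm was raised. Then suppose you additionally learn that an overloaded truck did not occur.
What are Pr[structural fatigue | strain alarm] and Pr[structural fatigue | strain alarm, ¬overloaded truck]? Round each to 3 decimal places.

Pr[structural fatigue | strain alarm] ≈ 0.778; Pr[structural fatigue | strain alarm, ¬overloaded truck] ≈ 0.885

Under noisy-OR, P(strain alarm | causes) = 1 − (1−0.05)·∏(1−qᵢ) over the active causes.
By total probability over the 4 (structural fatigue, overloaded truck) configurations:
  P(strain alarm) = 0.05×0.65×0.87 + 0.5345×0.65×0.13 + 0.715×0.35×0.87 + 0.86035×0.35×0.13
        = 0.028275 + 0.045165 + 0.217717 + 0.039146 = 0.330303
The terms with structural fatigue present sum to 0.256863, so
  P(structural fatigue | strain alarm) = 0.256863 / 0.330303 ≈ 0.778

Now also conditioning on overloaded truck≠true:
Sum P(strain alarm|·) weighted by the priors over both values of structural fatigue:
  P(strain alarm | ¬overloaded truck) = 0.05×0.65 + 0.715×0.35
        = 0.032500 + 0.250250 = 0.282750
Keeping only the structural fatigue-present terms gives 0.250250, so
  P(structural fatigue | strain alarm, ¬overloaded truck) = 0.250250 / 0.282750 ≈ 0.885
With overloaded truck excluded, structural fatigue must carry more of the explanatory weight for the strain alarm.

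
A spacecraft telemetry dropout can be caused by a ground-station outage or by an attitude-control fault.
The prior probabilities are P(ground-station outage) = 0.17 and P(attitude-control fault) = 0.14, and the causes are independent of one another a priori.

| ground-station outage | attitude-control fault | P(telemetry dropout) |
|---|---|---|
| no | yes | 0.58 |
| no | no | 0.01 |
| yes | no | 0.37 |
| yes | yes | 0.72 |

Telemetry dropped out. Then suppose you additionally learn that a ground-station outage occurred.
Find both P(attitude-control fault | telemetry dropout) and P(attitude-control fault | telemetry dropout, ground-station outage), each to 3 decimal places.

P(attitude-control fault | telemetry dropout) ≈ 0.580; P(attitude-control fault | telemetry dropout, ground-station outage) ≈ 0.241

Sum P(telemetry dropout|·) weighted by the priors over the 4 (ground-station outage, attitude-control fault) configurations:
  P(telemetry dropout) = 0.01*0.83*0.86 + 0.58*0.83*0.14 + 0.37*0.17*0.86 + 0.72*0.17*0.14
        = 0.007138 + 0.067396 + 0.054094 + 0.017136 = 0.145764
The terms with attitude-control fault present sum to 0.084532, so
  P(attitude-control fault | telemetry dropout) = 0.084532 / 0.145764 ≈ 0.580

Now condition on the additional information:
P(telemetry dropout | ground-station outage) = 0.37·0.86 + 0.72·0.14 = 0.318200 + 0.100800 = 0.419000
The attitude-control fault-present share is 0.72·0.14 = 0.100800.
So P(attitude-control fault | telemetry dropout, ground-station outage) = 0.100800/0.419000 ≈ 0.241.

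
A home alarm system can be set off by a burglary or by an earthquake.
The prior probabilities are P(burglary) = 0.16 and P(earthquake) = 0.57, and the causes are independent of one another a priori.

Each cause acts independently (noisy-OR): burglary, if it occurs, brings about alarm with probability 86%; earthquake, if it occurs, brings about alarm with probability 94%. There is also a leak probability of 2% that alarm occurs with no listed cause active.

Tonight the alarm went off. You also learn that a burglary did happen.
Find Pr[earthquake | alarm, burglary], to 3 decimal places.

Pr[earthquake | alarm, burglary] ≈ 0.604

Under noisy-OR, P(alarm | causes) = 1 − (1−0.02)·∏(1−qᵢ) over the active causes.
Enumerate both values of earthquake and weight by the priors:
  P(alarm | burglary) = 0.8628·0.43 + 0.991768·0.57
        = 0.371004 + 0.565308 = 0.936312
Keeping only the earthquake-present terms gives 0.565308, so
  P(earthquake | alarm, burglary) = 0.565308 / 0.936312 ≈ 0.604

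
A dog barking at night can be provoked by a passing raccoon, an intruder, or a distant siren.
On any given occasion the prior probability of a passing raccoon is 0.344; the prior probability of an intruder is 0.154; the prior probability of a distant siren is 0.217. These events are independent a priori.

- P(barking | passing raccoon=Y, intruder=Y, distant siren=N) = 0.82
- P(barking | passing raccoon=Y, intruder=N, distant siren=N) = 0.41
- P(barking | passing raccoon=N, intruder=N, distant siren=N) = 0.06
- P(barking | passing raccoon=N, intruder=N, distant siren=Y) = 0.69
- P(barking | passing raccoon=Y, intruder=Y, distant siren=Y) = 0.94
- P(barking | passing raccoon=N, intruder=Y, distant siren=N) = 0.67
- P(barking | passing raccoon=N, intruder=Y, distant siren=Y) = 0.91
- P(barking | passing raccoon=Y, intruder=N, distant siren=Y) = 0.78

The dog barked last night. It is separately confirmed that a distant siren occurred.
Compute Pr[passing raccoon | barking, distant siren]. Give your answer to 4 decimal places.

For the numerator, keep only passing raccoon=true terms: 0.226999 + 0.049797 = 0.276796
Denominator P(barking | distant siren): 0.69·0.656·0.846 + 0.91·0.656·0.154 + 0.78·0.344·0.846 + 0.94·0.344·0.154 = 0.751661
P(passing raccoon | barking, distant siren) = 0.276796/0.751661 ≈ 0.3682

Pr[passing raccoon | barking, distant siren] ≈ 0.3682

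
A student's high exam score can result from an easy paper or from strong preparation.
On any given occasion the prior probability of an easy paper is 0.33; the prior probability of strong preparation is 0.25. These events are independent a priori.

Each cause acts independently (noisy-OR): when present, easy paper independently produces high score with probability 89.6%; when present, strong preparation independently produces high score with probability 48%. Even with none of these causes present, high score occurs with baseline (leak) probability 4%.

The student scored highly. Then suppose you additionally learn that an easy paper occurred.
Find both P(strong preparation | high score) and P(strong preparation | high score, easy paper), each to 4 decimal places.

P(strong preparation | high score) ≈ 0.4003; P(strong preparation | high score, easy paper) ≈ 0.2599

Under noisy-OR, P(high score | causes) = 1 − (1−0.04)·∏(1−qᵢ) over the active causes.
Numerator (weight on configurations with strong preparation): 0.083884 + 0.078217 = 0.162101
Denominator P(high score): 0.04*0.67*0.75 + 0.5008*0.67*0.25 + 0.90016*0.33*0.75 + 0.948083*0.33*0.25 = 0.404991
P(strong preparation | high score) = 0.162101/0.404991 ≈ 0.4003

Now condition on the additional information:
Weight on strong preparation=true, given the evidence: 0.948083·0.25 = 0.237021
Denominator P(high score | easy paper): 0.90016·0.75 + 0.948083·0.25 = 0.912141
P(strong preparation | high score, easy paper) = 0.237021/0.912141 ≈ 0.2599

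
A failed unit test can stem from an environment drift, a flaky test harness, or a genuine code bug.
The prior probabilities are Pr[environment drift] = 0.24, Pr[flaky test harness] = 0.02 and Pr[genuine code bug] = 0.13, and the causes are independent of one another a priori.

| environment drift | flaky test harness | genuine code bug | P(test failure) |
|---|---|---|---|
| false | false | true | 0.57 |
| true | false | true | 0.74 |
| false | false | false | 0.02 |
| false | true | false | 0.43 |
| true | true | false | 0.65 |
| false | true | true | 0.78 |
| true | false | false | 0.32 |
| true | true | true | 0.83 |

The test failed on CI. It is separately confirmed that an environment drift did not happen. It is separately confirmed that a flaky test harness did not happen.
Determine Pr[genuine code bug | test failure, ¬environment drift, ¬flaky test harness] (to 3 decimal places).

Enumerate both values of genuine code bug and weight by the priors:
  P(test failure | ¬environment drift, ¬flaky test harness) = 0.02*0.87 + 0.57*0.13
        = 0.017400 + 0.074100 = 0.091500
Configurations with genuine code bug contribute 0.074100, so
  P(genuine code bug | test failure, ¬environment drift, ¬flaky test harness) = 0.074100 / 0.091500 ≈ 0.810

Pr[genuine code bug | test failure, ¬environment drift, ¬flaky test harness] ≈ 0.810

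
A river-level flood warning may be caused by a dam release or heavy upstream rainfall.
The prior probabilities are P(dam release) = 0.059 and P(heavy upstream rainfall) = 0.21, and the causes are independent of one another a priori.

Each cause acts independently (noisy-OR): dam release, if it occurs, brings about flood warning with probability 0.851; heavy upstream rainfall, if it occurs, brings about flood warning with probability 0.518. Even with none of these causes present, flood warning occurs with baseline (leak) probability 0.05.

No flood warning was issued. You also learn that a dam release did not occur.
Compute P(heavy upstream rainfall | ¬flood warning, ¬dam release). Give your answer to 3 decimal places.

Under noisy-OR, P(flood warning | causes) = 1 − (1−0.05)·∏(1−qᵢ) over the active causes.
For the numerator, keep only heavy upstream rainfall=true terms: 0.4579*0.21 = 0.096159
The normalizing constant is 0.95*0.79 + 0.4579*0.21 = 0.846659
Posterior = 0.096159 / 0.846659 ≈ 0.114

P(heavy upstream rainfall | ¬flood warning, ¬dam release) ≈ 0.114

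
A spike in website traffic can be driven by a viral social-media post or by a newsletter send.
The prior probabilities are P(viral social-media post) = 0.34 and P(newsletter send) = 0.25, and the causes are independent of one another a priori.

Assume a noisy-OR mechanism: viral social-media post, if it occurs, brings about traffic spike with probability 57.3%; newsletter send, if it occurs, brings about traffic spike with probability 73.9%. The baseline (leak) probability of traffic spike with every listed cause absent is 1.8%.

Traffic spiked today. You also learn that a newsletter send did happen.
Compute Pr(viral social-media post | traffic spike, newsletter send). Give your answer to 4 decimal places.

Under noisy-OR, P(traffic spike | causes) = 1 − (1−0.018)·∏(1−qᵢ) over the active causes.
P(traffic spike | newsletter send) = 0.743698·0.66 + 0.890559·0.34 = 0.490841 + 0.302790 = 0.793631
Restricting to configurations with viral social-media post present: 0.890559·0.34 = 0.302790.
Hence the posterior is 0.302790/0.793631 ≈ 0.3815.

Pr(viral social-media post | traffic spike, newsletter send) ≈ 0.3815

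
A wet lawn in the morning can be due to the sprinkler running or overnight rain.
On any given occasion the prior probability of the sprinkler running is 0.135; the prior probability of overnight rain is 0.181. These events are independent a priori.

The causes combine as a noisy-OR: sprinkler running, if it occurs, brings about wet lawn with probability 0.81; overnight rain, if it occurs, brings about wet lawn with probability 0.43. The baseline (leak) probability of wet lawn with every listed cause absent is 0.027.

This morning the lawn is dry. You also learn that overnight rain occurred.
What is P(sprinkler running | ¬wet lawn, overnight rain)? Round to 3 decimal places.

Under noisy-OR, P(wet lawn | causes) = 1 − (1−0.027)·∏(1−qᵢ) over the active causes.
Sum P(¬wet lawn|·) weighted by the priors over both values of sprinkler running:
  P(¬wet lawn | overnight rain) = 0.55461·0.865 + 0.105376·0.135
        = 0.479738 + 0.014226 = 0.493964
Keeping only the sprinkler running-present terms gives 0.014226, so
  P(sprinkler running | ¬wet lawn, overnight rain) = 0.014226 / 0.493964 ≈ 0.029

P(sprinkler running | ¬wet lawn, overnight rain) ≈ 0.029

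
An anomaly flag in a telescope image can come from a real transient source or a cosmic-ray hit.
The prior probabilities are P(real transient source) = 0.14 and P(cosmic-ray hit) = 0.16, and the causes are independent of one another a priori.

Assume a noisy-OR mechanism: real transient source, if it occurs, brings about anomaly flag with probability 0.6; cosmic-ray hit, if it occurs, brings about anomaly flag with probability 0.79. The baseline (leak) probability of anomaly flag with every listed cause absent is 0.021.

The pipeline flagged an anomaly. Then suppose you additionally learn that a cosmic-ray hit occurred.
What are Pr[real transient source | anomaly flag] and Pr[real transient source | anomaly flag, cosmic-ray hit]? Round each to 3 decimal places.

Pr[real transient source | anomaly flag] ≈ 0.425; Pr[real transient source | anomaly flag, cosmic-ray hit] ≈ 0.158

Under noisy-OR, P(anomaly flag | causes) = 1 − (1−0.021)·∏(1−qᵢ) over the active causes.
P(anomaly flag) = 0.021·0.86·0.84 + 0.79441·0.86·0.16 + 0.6084·0.14·0.84 + 0.917764·0.14·0.16 = 0.015170 + 0.109311 + 0.071548 + 0.020558 = 0.216587
Restricting to configurations with real transient source present: 0.071548 + 0.020558 = 0.092106.
Hence the posterior is 0.092106/0.216587 ≈ 0.425.

Now condition on the additional information:
P(anomaly flag | cosmic-ray hit) = 0.79441×0.86 + 0.917764×0.14 = 0.683193 + 0.128487 = 0.811680
The real transient source-present share is 0.917764×0.14 = 0.128487.
Hence the posterior is 0.128487/0.811680 ≈ 0.158.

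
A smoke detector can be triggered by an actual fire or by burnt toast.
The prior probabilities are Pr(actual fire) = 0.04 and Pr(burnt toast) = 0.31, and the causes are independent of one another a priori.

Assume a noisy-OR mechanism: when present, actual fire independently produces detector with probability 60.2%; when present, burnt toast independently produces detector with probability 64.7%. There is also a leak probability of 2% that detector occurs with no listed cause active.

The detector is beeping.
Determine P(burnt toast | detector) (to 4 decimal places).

Under noisy-OR, P(detector | causes) = 1 − (1−0.02)·∏(1−qᵢ) over the active causes.
Sum P(detector|·) weighted by the priors over the 4 (actual fire, burnt toast) configurations:
  P(detector) = 0.02·0.96·0.69 + 0.65406·0.96·0.31 + 0.60996·0.04·0.69 + 0.862316·0.04·0.31
        = 0.013248 + 0.194648 + 0.016835 + 0.010693 = 0.235424
The terms with burnt toast present sum to 0.205341, so
  P(burnt toast | detector) = 0.205341 / 0.235424 ≈ 0.8722

P(burnt toast | detector) ≈ 0.8722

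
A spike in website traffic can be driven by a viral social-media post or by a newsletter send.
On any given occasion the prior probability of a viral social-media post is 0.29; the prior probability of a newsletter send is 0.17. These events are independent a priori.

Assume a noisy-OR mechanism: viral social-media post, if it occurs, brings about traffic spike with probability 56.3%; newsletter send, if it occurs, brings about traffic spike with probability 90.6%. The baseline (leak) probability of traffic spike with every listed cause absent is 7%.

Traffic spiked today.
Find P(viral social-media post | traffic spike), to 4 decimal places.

Under noisy-OR, P(traffic spike | causes) = 1 − (1−0.07)·∏(1−qᵢ) over the active causes.
P(traffic spike) = 0.07*0.71*0.83 + 0.91258*0.71*0.17 + 0.59359*0.29*0.83 + 0.961797*0.29*0.17 = 0.041251 + 0.110148 + 0.142877 + 0.047417 = 0.341693
Of this, 0.190294 comes from 0.142877 + 0.047417 (the viral social-media post=true cases).
P(viral social-media post | traffic spike) = 0.190294 / 0.341693 ≈ 0.5569

P(viral social-media post | traffic spike) ≈ 0.5569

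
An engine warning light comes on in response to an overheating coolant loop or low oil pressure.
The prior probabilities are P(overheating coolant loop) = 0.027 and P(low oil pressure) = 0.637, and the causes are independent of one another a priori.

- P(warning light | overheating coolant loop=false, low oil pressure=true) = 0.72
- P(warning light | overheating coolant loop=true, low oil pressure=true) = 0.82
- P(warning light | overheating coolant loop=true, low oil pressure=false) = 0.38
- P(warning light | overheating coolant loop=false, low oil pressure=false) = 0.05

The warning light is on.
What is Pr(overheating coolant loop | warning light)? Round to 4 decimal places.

P(warning light) = 0.05×0.973×0.363 + 0.72×0.973×0.637 + 0.38×0.027×0.363 + 0.82×0.027×0.637 = 0.017660 + 0.446257 + 0.003724 + 0.014103 = 0.481744
Of this, 0.017827 comes from 0.003724 + 0.014103 (the overheating coolant loop=true cases).
Hence the posterior is 0.017827/0.481744 ≈ 0.0370.

Pr(overheating coolant loop | warning light) ≈ 0.0370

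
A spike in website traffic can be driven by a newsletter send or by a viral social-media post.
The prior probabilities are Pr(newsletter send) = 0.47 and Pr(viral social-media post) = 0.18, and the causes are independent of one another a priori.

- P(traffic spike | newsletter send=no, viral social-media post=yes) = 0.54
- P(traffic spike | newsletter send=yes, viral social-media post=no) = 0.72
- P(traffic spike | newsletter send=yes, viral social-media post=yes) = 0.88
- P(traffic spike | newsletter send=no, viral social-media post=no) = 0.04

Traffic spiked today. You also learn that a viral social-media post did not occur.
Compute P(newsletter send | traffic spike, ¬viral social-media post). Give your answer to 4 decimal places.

Weight on newsletter send=true, given the evidence: 0.72×0.47 = 0.338400
The normalizing constant is 0.04×0.53 + 0.72×0.47 = 0.359600
P(newsletter send | traffic spike, ¬viral social-media post) = 0.338400/0.359600 ≈ 0.9410

P(newsletter send | traffic spike, ¬viral social-media post) ≈ 0.9410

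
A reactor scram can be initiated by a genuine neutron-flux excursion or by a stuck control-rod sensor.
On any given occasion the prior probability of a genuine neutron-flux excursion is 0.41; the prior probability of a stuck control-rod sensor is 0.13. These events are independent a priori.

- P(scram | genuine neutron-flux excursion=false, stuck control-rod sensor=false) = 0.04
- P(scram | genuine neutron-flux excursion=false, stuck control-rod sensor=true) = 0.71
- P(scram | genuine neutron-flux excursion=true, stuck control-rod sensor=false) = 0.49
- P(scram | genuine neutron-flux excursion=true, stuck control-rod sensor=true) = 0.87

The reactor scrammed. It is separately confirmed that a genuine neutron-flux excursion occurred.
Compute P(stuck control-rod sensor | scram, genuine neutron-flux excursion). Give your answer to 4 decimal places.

P(stuck control-rod sensor | scram, genuine neutron-flux excursion) ≈ 0.2097

Enumerate both values of stuck control-rod sensor and weight by the priors:
  P(scram | genuine neutron-flux excursion) = 0.49·0.87 + 0.87·0.13
        = 0.426300 + 0.113100 = 0.539400
Configurations with stuck control-rod sensor contribute 0.113100, so
  P(stuck control-rod sensor | scram, genuine neutron-flux excursion) = 0.113100 / 0.539400 ≈ 0.2097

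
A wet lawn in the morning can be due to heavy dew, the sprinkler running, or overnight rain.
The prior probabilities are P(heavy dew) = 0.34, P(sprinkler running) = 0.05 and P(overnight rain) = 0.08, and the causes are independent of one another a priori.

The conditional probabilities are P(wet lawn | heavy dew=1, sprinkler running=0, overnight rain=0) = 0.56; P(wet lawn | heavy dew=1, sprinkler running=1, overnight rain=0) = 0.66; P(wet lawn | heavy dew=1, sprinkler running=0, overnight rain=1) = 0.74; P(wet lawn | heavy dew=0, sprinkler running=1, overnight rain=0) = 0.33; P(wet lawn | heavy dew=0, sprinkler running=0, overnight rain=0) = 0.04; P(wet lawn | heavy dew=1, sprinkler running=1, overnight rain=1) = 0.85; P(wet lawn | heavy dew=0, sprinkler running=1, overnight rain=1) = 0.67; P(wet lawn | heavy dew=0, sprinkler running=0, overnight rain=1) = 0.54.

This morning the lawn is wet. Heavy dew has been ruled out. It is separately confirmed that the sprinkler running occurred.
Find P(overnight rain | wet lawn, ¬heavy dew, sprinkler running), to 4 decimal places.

P(wet lawn | ¬heavy dew, sprinkler running) = 0.33×0.92 + 0.67×0.08 = 0.303600 + 0.053600 = 0.357200
Of this, 0.053600 comes from 0.67×0.08 (the overnight rain=true cases).
So P(overnight rain | wet lawn, ¬heavy dew, sprinkler running) = 0.053600/0.357200 ≈ 0.1501.

P(overnight rain | wet lawn, ¬heavy dew, sprinkler running) ≈ 0.1501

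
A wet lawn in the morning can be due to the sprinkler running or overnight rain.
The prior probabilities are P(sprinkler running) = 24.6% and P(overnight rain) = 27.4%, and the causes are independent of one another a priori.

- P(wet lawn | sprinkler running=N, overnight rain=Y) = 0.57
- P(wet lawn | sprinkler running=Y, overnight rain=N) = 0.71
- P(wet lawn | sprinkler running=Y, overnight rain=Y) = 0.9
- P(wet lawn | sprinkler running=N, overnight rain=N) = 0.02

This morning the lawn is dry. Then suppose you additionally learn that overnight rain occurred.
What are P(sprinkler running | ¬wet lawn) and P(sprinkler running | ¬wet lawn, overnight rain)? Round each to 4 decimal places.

P(sprinkler running | ¬wet lawn) ≈ 0.0856; P(sprinkler running | ¬wet lawn, overnight rain) ≈ 0.0705

P(¬wet lawn) = 0.98*0.754*0.726 + 0.43*0.754*0.274 + 0.29*0.246*0.726 + 0.1*0.246*0.274 = 0.536456 + 0.088836 + 0.051793 + 0.006740 = 0.683825
The sprinkler running-present share is 0.051793 + 0.006740 = 0.058533.
P(sprinkler running | ¬wet lawn) = 0.058533 / 0.683825 ≈ 0.0856

Now condition on the additional information:
Weight on sprinkler running=true, given the evidence: 0.1*0.246 = 0.024600
The normalizing constant is 0.43*0.754 + 0.1*0.246 = 0.348820
Posterior = 0.024600 / 0.348820 ≈ 0.0705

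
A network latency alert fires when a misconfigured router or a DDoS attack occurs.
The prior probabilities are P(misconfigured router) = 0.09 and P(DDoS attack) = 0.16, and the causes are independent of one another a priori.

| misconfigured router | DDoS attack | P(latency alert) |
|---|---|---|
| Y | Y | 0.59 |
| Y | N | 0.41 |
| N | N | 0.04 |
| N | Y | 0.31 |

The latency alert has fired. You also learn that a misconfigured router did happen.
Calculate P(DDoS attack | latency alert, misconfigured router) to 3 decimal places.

P(DDoS attack | latency alert, misconfigured router) ≈ 0.215

Weight on DDoS attack=true, given the evidence: 0.59×0.16 = 0.094400
The normalizing constant is 0.41×0.84 + 0.59×0.16 = 0.438800
Posterior = 0.094400 / 0.438800 ≈ 0.215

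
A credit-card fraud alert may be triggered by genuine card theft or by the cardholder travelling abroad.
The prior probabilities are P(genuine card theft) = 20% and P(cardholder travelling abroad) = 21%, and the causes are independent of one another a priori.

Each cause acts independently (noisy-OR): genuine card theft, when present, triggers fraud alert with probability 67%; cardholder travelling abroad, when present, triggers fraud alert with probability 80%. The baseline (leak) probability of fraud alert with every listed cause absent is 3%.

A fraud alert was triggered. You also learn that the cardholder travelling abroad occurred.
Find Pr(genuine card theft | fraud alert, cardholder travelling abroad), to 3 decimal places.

Pr(genuine card theft | fraud alert, cardholder travelling abroad) ≈ 0.225

Under noisy-OR, P(fraud alert | causes) = 1 − (1−0.03)·∏(1−qᵢ) over the active causes.
For the numerator, keep only genuine card theft=true terms: 0.93598×0.2 = 0.187196
Denominator P(fraud alert | cardholder travelling abroad): 0.806×0.8 + 0.93598×0.2 = 0.831996
P(genuine card theft | fraud alert, cardholder travelling abroad) = 0.187196/0.831996 ≈ 0.225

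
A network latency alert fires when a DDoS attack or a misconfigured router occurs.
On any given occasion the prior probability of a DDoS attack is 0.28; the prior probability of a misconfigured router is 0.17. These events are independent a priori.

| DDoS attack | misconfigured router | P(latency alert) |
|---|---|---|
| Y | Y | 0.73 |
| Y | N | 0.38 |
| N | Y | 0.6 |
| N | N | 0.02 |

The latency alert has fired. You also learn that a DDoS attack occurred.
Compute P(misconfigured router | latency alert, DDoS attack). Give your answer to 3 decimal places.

P(misconfigured router | latency alert, DDoS attack) ≈ 0.282

Weight on misconfigured router=true, given the evidence: 0.73×0.17 = 0.124100
Normalizer over all consistent configurations: 0.38×0.83 + 0.73×0.17 = 0.439500
P(misconfigured router | latency alert, DDoS attack) = 0.124100/0.439500 ≈ 0.282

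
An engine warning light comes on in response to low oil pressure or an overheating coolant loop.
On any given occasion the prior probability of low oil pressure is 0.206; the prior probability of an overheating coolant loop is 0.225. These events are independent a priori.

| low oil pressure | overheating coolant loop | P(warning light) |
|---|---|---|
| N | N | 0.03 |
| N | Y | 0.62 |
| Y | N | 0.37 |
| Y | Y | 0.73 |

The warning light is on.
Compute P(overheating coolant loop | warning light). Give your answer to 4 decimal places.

P(warning light) = 0.03·0.794·0.775 + 0.62·0.794·0.225 + 0.37·0.206·0.775 + 0.73·0.206·0.225 = 0.018461 + 0.110763 + 0.059070 + 0.033835 = 0.222129
Of this, 0.144598 comes from 0.110763 + 0.033835 (the overheating coolant loop=true cases).
P(overheating coolant loop | warning light) = 0.144598 / 0.222129 ≈ 0.6510

P(overheating coolant loop | warning light) ≈ 0.6510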